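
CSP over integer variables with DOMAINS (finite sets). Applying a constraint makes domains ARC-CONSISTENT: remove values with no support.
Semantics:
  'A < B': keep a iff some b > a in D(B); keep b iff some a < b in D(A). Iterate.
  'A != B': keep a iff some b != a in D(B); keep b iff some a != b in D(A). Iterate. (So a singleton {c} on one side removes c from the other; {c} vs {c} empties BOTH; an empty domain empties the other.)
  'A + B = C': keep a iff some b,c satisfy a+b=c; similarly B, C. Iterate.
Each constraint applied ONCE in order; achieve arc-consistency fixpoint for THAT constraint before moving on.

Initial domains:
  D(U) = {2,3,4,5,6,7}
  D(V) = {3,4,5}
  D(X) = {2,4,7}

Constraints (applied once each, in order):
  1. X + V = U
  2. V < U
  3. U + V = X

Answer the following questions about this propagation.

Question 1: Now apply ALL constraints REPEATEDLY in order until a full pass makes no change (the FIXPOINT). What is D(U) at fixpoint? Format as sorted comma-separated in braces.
Answer: {}

Derivation:
pass 0 (initial): D(U)={2,3,4,5,6,7}
pass 1: U {2,3,4,5,6,7}->{}; V {3,4,5}->{}; X {2,4,7}->{}
pass 2: no change
Fixpoint after 2 passes: D(U) = {}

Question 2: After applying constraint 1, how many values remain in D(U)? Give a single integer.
Constraint 1 (X + V = U) on D(X)={2,4,7} D(V)={3,4,5} D(U)={2,3,4,5,6,7}: X {2,4,7}->{2,4}; U {2,3,4,5,6,7}->{5,6,7}
So after constraint 1: D(U)={5,6,7}, size = 3

Answer: 3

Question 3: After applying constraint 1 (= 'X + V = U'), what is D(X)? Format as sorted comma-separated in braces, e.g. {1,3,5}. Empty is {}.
Constraint 1 (X + V = U) on D(X)={2,4,7} D(V)={3,4,5} D(U)={2,3,4,5,6,7}: X {2,4,7}->{2,4}; U {2,3,4,5,6,7}->{5,6,7}
So after constraint 1: D(X) = {2,4}

Answer: {2,4}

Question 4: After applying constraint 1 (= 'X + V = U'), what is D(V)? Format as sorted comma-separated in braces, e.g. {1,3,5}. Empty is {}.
Answer: {3,4,5}

Derivation:
Constraint 1 (X + V = U) on D(X)={2,4,7} D(V)={3,4,5} D(U)={2,3,4,5,6,7}: X {2,4,7}->{2,4}; U {2,3,4,5,6,7}->{5,6,7}
So after constraint 1: D(V) = {3,4,5}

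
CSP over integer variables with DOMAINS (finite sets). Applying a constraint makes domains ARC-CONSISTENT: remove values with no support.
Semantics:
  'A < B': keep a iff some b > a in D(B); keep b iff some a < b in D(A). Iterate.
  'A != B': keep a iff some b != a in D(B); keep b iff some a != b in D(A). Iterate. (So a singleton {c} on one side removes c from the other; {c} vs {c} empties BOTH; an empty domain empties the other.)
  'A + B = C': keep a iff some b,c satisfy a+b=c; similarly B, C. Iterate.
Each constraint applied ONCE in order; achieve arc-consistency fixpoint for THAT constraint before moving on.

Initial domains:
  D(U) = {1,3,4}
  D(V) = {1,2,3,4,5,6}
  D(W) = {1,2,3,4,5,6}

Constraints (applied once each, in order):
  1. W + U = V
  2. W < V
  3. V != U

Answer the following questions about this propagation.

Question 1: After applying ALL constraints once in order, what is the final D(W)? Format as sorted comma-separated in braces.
Answer: {1,2,3,4,5}

Derivation:
Constraint 1 (W + U = V) on D(W)={1,2,3,4,5,6} D(U)={1,3,4} D(V)={1,2,3,4,5,6}: W {1,2,3,4,5,6}->{1,2,3,4,5}; V {1,2,3,4,5,6}->{2,3,4,5,6}
Constraint 2 (W < V) on D(W)={1,2,3,4,5} D(V)={2,3,4,5,6}: no change
Constraint 3 (V != U) on D(V)={2,3,4,5,6} D(U)={1,3,4}: no change
So after all 3 constraints: D(W) = {1,2,3,4,5}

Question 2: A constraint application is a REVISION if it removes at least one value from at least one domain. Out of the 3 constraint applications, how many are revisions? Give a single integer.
Constraint 1 (W + U = V) on D(W)={1,2,3,4,5,6} D(U)={1,3,4} D(V)={1,2,3,4,5,6}: W {1,2,3,4,5,6}->{1,2,3,4,5}; V {1,2,3,4,5,6}->{2,3,4,5,6} => REVISION
Constraint 2 (W < V) on D(W)={1,2,3,4,5} D(V)={2,3,4,5,6}: no change => not a revision
Constraint 3 (V != U) on D(V)={2,3,4,5,6} D(U)={1,3,4}: no change => not a revision
Total revisions = 1

Answer: 1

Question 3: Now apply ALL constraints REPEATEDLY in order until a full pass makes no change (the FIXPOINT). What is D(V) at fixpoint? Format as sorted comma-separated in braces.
pass 0 (initial): D(V)={1,2,3,4,5,6}
pass 1: V {1,2,3,4,5,6}->{2,3,4,5,6}; W {1,2,3,4,5,6}->{1,2,3,4,5}
pass 2: no change
Fixpoint after 2 passes: D(V) = {2,3,4,5,6}

Answer: {2,3,4,5,6}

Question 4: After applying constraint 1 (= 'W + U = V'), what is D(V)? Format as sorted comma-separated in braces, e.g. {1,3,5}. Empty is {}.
Answer: {2,3,4,5,6}

Derivation:
Constraint 1 (W + U = V) on D(W)={1,2,3,4,5,6} D(U)={1,3,4} D(V)={1,2,3,4,5,6}: W {1,2,3,4,5,6}->{1,2,3,4,5}; V {1,2,3,4,5,6}->{2,3,4,5,6}
So after constraint 1: D(V) = {2,3,4,5,6}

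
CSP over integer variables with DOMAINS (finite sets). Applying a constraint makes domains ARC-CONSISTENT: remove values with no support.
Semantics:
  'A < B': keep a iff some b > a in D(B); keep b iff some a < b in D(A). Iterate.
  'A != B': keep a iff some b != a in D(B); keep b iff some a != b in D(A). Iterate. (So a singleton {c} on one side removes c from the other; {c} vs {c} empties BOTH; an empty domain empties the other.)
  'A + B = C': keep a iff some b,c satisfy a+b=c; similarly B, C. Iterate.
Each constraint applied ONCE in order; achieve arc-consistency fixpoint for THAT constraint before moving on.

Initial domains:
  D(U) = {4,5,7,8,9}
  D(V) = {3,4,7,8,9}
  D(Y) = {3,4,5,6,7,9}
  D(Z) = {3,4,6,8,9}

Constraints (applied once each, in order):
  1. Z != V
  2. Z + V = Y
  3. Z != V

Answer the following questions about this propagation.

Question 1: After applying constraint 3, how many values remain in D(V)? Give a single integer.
Constraint 1 (Z != V) on D(Z)={3,4,6,8,9} D(V)={3,4,7,8,9}: no change
Constraint 2 (Z + V = Y) on D(Z)={3,4,6,8,9} D(V)={3,4,7,8,9} D(Y)={3,4,5,6,7,9}: Z {3,4,6,8,9}->{3,4,6}; V {3,4,7,8,9}->{3,4}; Y {3,4,5,6,7,9}->{6,7,9}
Constraint 3 (Z != V) on D(Z)={3,4,6} D(V)={3,4}: no change
So after constraint 3: D(V)={3,4}, size = 2

Answer: 2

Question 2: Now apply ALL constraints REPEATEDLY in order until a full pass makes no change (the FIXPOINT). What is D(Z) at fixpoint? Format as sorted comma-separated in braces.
pass 0 (initial): D(Z)={3,4,6,8,9}
pass 1: V {3,4,7,8,9}->{3,4}; Y {3,4,5,6,7,9}->{6,7,9}; Z {3,4,6,8,9}->{3,4,6}
pass 2: no change
Fixpoint after 2 passes: D(Z) = {3,4,6}

Answer: {3,4,6}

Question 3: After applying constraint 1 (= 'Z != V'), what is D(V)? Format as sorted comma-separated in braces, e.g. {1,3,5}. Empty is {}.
Constraint 1 (Z != V) on D(Z)={3,4,6,8,9} D(V)={3,4,7,8,9}: no change
So after constraint 1: D(V) = {3,4,7,8,9}

Answer: {3,4,7,8,9}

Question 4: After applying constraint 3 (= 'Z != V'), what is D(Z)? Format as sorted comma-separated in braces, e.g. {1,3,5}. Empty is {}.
Answer: {3,4,6}

Derivation:
Constraint 1 (Z != V) on D(Z)={3,4,6,8,9} D(V)={3,4,7,8,9}: no change
Constraint 2 (Z + V = Y) on D(Z)={3,4,6,8,9} D(V)={3,4,7,8,9} D(Y)={3,4,5,6,7,9}: Z {3,4,6,8,9}->{3,4,6}; V {3,4,7,8,9}->{3,4}; Y {3,4,5,6,7,9}->{6,7,9}
Constraint 3 (Z != V) on D(Z)={3,4,6} D(V)={3,4}: no change
So after constraint 3: D(Z) = {3,4,6}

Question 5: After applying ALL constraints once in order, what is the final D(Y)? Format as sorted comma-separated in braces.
Constraint 1 (Z != V) on D(Z)={3,4,6,8,9} D(V)={3,4,7,8,9}: no change
Constraint 2 (Z + V = Y) on D(Z)={3,4,6,8,9} D(V)={3,4,7,8,9} D(Y)={3,4,5,6,7,9}: Z {3,4,6,8,9}->{3,4,6}; V {3,4,7,8,9}->{3,4}; Y {3,4,5,6,7,9}->{6,7,9}
Constraint 3 (Z != V) on D(Z)={3,4,6} D(V)={3,4}: no change
So after all 3 constraints: D(Y) = {6,7,9}

Answer: {6,7,9}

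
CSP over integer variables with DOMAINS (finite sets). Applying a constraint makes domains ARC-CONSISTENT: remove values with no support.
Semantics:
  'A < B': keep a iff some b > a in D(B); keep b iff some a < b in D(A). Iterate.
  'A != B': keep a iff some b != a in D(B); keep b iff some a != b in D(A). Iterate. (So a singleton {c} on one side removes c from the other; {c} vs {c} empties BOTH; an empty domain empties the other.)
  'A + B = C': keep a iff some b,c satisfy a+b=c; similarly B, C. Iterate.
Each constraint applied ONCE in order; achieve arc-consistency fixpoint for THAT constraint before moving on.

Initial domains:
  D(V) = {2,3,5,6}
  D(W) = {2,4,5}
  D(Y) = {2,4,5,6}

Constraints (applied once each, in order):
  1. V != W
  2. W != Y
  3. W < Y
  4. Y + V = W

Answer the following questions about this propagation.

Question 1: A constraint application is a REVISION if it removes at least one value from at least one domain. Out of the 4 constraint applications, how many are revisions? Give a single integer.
Answer: 2

Derivation:
Constraint 1 (V != W) on D(V)={2,3,5,6} D(W)={2,4,5}: no change => not a revision
Constraint 2 (W != Y) on D(W)={2,4,5} D(Y)={2,4,5,6}: no change => not a revision
Constraint 3 (W < Y) on D(W)={2,4,5} D(Y)={2,4,5,6}: Y {2,4,5,6}->{4,5,6} => REVISION
Constraint 4 (Y + V = W) on D(Y)={4,5,6} D(V)={2,3,5,6} D(W)={2,4,5}: Y {4,5,6}->{}; V {2,3,5,6}->{}; W {2,4,5}->{} => REVISION
Total revisions = 2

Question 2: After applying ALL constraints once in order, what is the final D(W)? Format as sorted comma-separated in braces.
Answer: {}

Derivation:
Constraint 1 (V != W) on D(V)={2,3,5,6} D(W)={2,4,5}: no change
Constraint 2 (W != Y) on D(W)={2,4,5} D(Y)={2,4,5,6}: no change
Constraint 3 (W < Y) on D(W)={2,4,5} D(Y)={2,4,5,6}: Y {2,4,5,6}->{4,5,6}
Constraint 4 (Y + V = W) on D(Y)={4,5,6} D(V)={2,3,5,6} D(W)={2,4,5}: Y {4,5,6}->{}; V {2,3,5,6}->{}; W {2,4,5}->{}
So after all 4 constraints: D(W) = {}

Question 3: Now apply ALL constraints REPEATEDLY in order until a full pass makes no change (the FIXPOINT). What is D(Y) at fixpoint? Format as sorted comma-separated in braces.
pass 0 (initial): D(Y)={2,4,5,6}
pass 1: V {2,3,5,6}->{}; W {2,4,5}->{}; Y {2,4,5,6}->{}
pass 2: no change
Fixpoint after 2 passes: D(Y) = {}

Answer: {}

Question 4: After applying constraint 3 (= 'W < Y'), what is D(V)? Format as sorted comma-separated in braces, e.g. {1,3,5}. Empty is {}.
Constraint 1 (V != W) on D(V)={2,3,5,6} D(W)={2,4,5}: no change
Constraint 2 (W != Y) on D(W)={2,4,5} D(Y)={2,4,5,6}: no change
Constraint 3 (W < Y) on D(W)={2,4,5} D(Y)={2,4,5,6}: Y {2,4,5,6}->{4,5,6}
So after constraint 3: D(V) = {2,3,5,6}

Answer: {2,3,5,6}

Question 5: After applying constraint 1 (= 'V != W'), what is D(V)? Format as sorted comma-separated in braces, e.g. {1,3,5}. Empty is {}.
Answer: {2,3,5,6}

Derivation:
Constraint 1 (V != W) on D(V)={2,3,5,6} D(W)={2,4,5}: no change
So after constraint 1: D(V) = {2,3,5,6}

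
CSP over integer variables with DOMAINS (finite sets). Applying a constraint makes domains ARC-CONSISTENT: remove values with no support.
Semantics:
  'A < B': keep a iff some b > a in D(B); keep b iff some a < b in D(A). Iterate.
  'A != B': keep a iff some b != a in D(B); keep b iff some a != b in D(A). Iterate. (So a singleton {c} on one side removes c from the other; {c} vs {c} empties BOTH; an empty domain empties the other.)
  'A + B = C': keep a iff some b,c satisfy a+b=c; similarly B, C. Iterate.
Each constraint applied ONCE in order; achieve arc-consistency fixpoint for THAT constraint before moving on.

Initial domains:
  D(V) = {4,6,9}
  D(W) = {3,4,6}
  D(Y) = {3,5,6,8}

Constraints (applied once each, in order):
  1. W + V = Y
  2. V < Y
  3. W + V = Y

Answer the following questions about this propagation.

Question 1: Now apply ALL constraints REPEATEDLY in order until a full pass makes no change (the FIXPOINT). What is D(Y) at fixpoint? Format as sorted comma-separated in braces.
Answer: {8}

Derivation:
pass 0 (initial): D(Y)={3,5,6,8}
pass 1: V {4,6,9}->{4}; W {3,4,6}->{4}; Y {3,5,6,8}->{8}
pass 2: no change
Fixpoint after 2 passes: D(Y) = {8}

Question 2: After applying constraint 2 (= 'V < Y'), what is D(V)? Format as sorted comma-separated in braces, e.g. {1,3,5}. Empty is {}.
Constraint 1 (W + V = Y) on D(W)={3,4,6} D(V)={4,6,9} D(Y)={3,5,6,8}: W {3,4,6}->{4}; V {4,6,9}->{4}; Y {3,5,6,8}->{8}
Constraint 2 (V < Y) on D(V)={4} D(Y)={8}: no change
So after constraint 2: D(V) = {4}

Answer: {4}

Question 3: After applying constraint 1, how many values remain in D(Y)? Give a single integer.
Constraint 1 (W + V = Y) on D(W)={3,4,6} D(V)={4,6,9} D(Y)={3,5,6,8}: W {3,4,6}->{4}; V {4,6,9}->{4}; Y {3,5,6,8}->{8}
So after constraint 1: D(Y)={8}, size = 1

Answer: 1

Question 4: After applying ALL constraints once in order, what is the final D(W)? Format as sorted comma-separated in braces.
Answer: {4}

Derivation:
Constraint 1 (W + V = Y) on D(W)={3,4,6} D(V)={4,6,9} D(Y)={3,5,6,8}: W {3,4,6}->{4}; V {4,6,9}->{4}; Y {3,5,6,8}->{8}
Constraint 2 (V < Y) on D(V)={4} D(Y)={8}: no change
Constraint 3 (W + V = Y) on D(W)={4} D(V)={4} D(Y)={8}: no change
So after all 3 constraints: D(W) = {4}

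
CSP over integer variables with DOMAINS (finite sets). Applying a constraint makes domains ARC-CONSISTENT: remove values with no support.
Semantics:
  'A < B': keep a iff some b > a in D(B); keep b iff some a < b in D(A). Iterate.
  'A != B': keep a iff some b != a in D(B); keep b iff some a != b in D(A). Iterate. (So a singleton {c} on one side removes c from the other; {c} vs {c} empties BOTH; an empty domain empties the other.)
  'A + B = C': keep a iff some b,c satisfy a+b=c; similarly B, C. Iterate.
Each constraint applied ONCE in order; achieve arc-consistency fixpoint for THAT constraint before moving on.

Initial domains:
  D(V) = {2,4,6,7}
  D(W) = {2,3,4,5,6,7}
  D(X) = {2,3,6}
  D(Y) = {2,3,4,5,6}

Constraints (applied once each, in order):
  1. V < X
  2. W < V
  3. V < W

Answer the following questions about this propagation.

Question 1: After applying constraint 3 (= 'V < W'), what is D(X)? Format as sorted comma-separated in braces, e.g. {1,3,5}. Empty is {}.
Answer: {3,6}

Derivation:
Constraint 1 (V < X) on D(V)={2,4,6,7} D(X)={2,3,6}: V {2,4,6,7}->{2,4}; X {2,3,6}->{3,6}
Constraint 2 (W < V) on D(W)={2,3,4,5,6,7} D(V)={2,4}: W {2,3,4,5,6,7}->{2,3}; V {2,4}->{4}
Constraint 3 (V < W) on D(V)={4} D(W)={2,3}: V {4}->{}; W {2,3}->{}
So after constraint 3: D(X) = {3,6}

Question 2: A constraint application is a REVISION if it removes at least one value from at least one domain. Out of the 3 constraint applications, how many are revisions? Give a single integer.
Answer: 3

Derivation:
Constraint 1 (V < X) on D(V)={2,4,6,7} D(X)={2,3,6}: V {2,4,6,7}->{2,4}; X {2,3,6}->{3,6} => REVISION
Constraint 2 (W < V) on D(W)={2,3,4,5,6,7} D(V)={2,4}: W {2,3,4,5,6,7}->{2,3}; V {2,4}->{4} => REVISION
Constraint 3 (V < W) on D(V)={4} D(W)={2,3}: V {4}->{}; W {2,3}->{} => REVISION
Total revisions = 3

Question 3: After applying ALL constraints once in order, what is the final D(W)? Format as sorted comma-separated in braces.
Answer: {}

Derivation:
Constraint 1 (V < X) on D(V)={2,4,6,7} D(X)={2,3,6}: V {2,4,6,7}->{2,4}; X {2,3,6}->{3,6}
Constraint 2 (W < V) on D(W)={2,3,4,5,6,7} D(V)={2,4}: W {2,3,4,5,6,7}->{2,3}; V {2,4}->{4}
Constraint 3 (V < W) on D(V)={4} D(W)={2,3}: V {4}->{}; W {2,3}->{}
So after all 3 constraints: D(W) = {}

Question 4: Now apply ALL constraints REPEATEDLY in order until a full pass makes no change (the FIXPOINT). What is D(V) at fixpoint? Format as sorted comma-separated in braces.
Answer: {}

Derivation:
pass 0 (initial): D(V)={2,4,6,7}
pass 1: V {2,4,6,7}->{}; W {2,3,4,5,6,7}->{}; X {2,3,6}->{3,6}
pass 2: X {3,6}->{}
pass 3: no change
Fixpoint after 3 passes: D(V) = {}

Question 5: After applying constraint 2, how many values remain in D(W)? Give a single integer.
Constraint 1 (V < X) on D(V)={2,4,6,7} D(X)={2,3,6}: V {2,4,6,7}->{2,4}; X {2,3,6}->{3,6}
Constraint 2 (W < V) on D(W)={2,3,4,5,6,7} D(V)={2,4}: W {2,3,4,5,6,7}->{2,3}; V {2,4}->{4}
So after constraint 2: D(W)={2,3}, size = 2

Answer: 2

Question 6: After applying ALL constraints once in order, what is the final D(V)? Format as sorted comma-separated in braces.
Constraint 1 (V < X) on D(V)={2,4,6,7} D(X)={2,3,6}: V {2,4,6,7}->{2,4}; X {2,3,6}->{3,6}
Constraint 2 (W < V) on D(W)={2,3,4,5,6,7} D(V)={2,4}: W {2,3,4,5,6,7}->{2,3}; V {2,4}->{4}
Constraint 3 (V < W) on D(V)={4} D(W)={2,3}: V {4}->{}; W {2,3}->{}
So after all 3 constraints: D(V) = {}

Answer: {}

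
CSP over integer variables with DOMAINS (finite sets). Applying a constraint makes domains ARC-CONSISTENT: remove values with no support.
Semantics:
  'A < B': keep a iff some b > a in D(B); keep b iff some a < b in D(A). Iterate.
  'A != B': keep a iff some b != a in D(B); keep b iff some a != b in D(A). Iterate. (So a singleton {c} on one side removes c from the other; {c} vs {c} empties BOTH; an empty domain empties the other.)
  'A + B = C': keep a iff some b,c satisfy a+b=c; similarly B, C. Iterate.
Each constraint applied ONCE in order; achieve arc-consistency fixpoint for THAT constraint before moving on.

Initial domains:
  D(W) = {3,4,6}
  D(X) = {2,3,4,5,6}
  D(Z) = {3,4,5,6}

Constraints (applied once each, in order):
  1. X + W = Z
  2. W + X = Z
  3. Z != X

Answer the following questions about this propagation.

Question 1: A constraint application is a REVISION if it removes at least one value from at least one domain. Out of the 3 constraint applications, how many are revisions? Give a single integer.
Constraint 1 (X + W = Z) on D(X)={2,3,4,5,6} D(W)={3,4,6} D(Z)={3,4,5,6}: X {2,3,4,5,6}->{2,3}; W {3,4,6}->{3,4}; Z {3,4,5,6}->{5,6} => REVISION
Constraint 2 (W + X = Z) on D(W)={3,4} D(X)={2,3} D(Z)={5,6}: no change => not a revision
Constraint 3 (Z != X) on D(Z)={5,6} D(X)={2,3}: no change => not a revision
Total revisions = 1

Answer: 1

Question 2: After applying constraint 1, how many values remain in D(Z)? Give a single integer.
Constraint 1 (X + W = Z) on D(X)={2,3,4,5,6} D(W)={3,4,6} D(Z)={3,4,5,6}: X {2,3,4,5,6}->{2,3}; W {3,4,6}->{3,4}; Z {3,4,5,6}->{5,6}
So after constraint 1: D(Z)={5,6}, size = 2

Answer: 2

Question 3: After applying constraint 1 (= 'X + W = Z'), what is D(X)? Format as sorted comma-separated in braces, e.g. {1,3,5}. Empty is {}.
Answer: {2,3}

Derivation:
Constraint 1 (X + W = Z) on D(X)={2,3,4,5,6} D(W)={3,4,6} D(Z)={3,4,5,6}: X {2,3,4,5,6}->{2,3}; W {3,4,6}->{3,4}; Z {3,4,5,6}->{5,6}
So after constraint 1: D(X) = {2,3}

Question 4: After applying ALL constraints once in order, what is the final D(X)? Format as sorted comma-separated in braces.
Answer: {2,3}

Derivation:
Constraint 1 (X + W = Z) on D(X)={2,3,4,5,6} D(W)={3,4,6} D(Z)={3,4,5,6}: X {2,3,4,5,6}->{2,3}; W {3,4,6}->{3,4}; Z {3,4,5,6}->{5,6}
Constraint 2 (W + X = Z) on D(W)={3,4} D(X)={2,3} D(Z)={5,6}: no change
Constraint 3 (Z != X) on D(Z)={5,6} D(X)={2,3}: no change
So after all 3 constraints: D(X) = {2,3}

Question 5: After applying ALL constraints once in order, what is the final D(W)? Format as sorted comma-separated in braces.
Answer: {3,4}

Derivation:
Constraint 1 (X + W = Z) on D(X)={2,3,4,5,6} D(W)={3,4,6} D(Z)={3,4,5,6}: X {2,3,4,5,6}->{2,3}; W {3,4,6}->{3,4}; Z {3,4,5,6}->{5,6}
Constraint 2 (W + X = Z) on D(W)={3,4} D(X)={2,3} D(Z)={5,6}: no change
Constraint 3 (Z != X) on D(Z)={5,6} D(X)={2,3}: no change
So after all 3 constraints: D(W) = {3,4}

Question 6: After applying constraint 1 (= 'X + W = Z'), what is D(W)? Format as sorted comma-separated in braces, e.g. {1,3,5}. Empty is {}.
Constraint 1 (X + W = Z) on D(X)={2,3,4,5,6} D(W)={3,4,6} D(Z)={3,4,5,6}: X {2,3,4,5,6}->{2,3}; W {3,4,6}->{3,4}; Z {3,4,5,6}->{5,6}
So after constraint 1: D(W) = {3,4}

Answer: {3,4}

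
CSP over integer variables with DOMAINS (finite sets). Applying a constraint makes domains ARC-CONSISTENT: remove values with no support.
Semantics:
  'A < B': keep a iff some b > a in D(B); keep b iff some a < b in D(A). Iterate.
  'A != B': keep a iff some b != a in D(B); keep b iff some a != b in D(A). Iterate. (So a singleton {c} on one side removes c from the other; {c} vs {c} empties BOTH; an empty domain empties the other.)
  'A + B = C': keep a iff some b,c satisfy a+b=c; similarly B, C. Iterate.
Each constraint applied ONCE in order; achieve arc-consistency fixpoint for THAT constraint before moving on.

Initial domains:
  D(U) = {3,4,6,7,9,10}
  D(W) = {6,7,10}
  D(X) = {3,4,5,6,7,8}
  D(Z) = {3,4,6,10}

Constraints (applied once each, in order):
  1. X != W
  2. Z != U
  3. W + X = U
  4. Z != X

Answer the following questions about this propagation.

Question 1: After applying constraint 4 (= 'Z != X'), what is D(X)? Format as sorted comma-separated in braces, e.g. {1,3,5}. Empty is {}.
Answer: {3,4}

Derivation:
Constraint 1 (X != W) on D(X)={3,4,5,6,7,8} D(W)={6,7,10}: no change
Constraint 2 (Z != U) on D(Z)={3,4,6,10} D(U)={3,4,6,7,9,10}: no change
Constraint 3 (W + X = U) on D(W)={6,7,10} D(X)={3,4,5,6,7,8} D(U)={3,4,6,7,9,10}: W {6,7,10}->{6,7}; X {3,4,5,6,7,8}->{3,4}; U {3,4,6,7,9,10}->{9,10}
Constraint 4 (Z != X) on D(Z)={3,4,6,10} D(X)={3,4}: no change
So after constraint 4: D(X) = {3,4}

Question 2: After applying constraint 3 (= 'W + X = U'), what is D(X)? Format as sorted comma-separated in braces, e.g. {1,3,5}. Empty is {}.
Constraint 1 (X != W) on D(X)={3,4,5,6,7,8} D(W)={6,7,10}: no change
Constraint 2 (Z != U) on D(Z)={3,4,6,10} D(U)={3,4,6,7,9,10}: no change
Constraint 3 (W + X = U) on D(W)={6,7,10} D(X)={3,4,5,6,7,8} D(U)={3,4,6,7,9,10}: W {6,7,10}->{6,7}; X {3,4,5,6,7,8}->{3,4}; U {3,4,6,7,9,10}->{9,10}
So after constraint 3: D(X) = {3,4}

Answer: {3,4}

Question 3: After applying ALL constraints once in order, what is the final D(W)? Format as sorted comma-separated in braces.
Answer: {6,7}

Derivation:
Constraint 1 (X != W) on D(X)={3,4,5,6,7,8} D(W)={6,7,10}: no change
Constraint 2 (Z != U) on D(Z)={3,4,6,10} D(U)={3,4,6,7,9,10}: no change
Constraint 3 (W + X = U) on D(W)={6,7,10} D(X)={3,4,5,6,7,8} D(U)={3,4,6,7,9,10}: W {6,7,10}->{6,7}; X {3,4,5,6,7,8}->{3,4}; U {3,4,6,7,9,10}->{9,10}
Constraint 4 (Z != X) on D(Z)={3,4,6,10} D(X)={3,4}: no change
So after all 4 constraints: D(W) = {6,7}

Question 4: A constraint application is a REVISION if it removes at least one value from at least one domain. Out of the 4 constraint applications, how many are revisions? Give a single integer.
Answer: 1

Derivation:
Constraint 1 (X != W) on D(X)={3,4,5,6,7,8} D(W)={6,7,10}: no change => not a revision
Constraint 2 (Z != U) on D(Z)={3,4,6,10} D(U)={3,4,6,7,9,10}: no change => not a revision
Constraint 3 (W + X = U) on D(W)={6,7,10} D(X)={3,4,5,6,7,8} D(U)={3,4,6,7,9,10}: W {6,7,10}->{6,7}; X {3,4,5,6,7,8}->{3,4}; U {3,4,6,7,9,10}->{9,10} => REVISION
Constraint 4 (Z != X) on D(Z)={3,4,6,10} D(X)={3,4}: no change => not a revision
Total revisions = 1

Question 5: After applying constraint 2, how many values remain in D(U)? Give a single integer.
Constraint 1 (X != W) on D(X)={3,4,5,6,7,8} D(W)={6,7,10}: no change
Constraint 2 (Z != U) on D(Z)={3,4,6,10} D(U)={3,4,6,7,9,10}: no change
So after constraint 2: D(U)={3,4,6,7,9,10}, size = 6

Answer: 6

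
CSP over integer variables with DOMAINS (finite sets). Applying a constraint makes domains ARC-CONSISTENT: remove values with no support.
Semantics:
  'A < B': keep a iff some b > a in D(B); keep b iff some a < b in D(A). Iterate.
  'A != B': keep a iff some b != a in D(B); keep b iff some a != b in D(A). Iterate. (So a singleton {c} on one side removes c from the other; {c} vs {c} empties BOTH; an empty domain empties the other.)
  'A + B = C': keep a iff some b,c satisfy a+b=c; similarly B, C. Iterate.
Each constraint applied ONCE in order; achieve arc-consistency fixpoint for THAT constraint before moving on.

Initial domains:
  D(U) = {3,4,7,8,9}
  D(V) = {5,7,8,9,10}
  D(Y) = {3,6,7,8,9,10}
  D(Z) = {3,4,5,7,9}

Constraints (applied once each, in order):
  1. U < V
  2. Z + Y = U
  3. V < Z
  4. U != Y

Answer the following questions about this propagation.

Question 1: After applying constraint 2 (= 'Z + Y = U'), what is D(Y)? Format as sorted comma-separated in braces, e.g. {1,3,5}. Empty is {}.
Constraint 1 (U < V) on D(U)={3,4,7,8,9} D(V)={5,7,8,9,10}: no change
Constraint 2 (Z + Y = U) on D(Z)={3,4,5,7,9} D(Y)={3,6,7,8,9,10} D(U)={3,4,7,8,9}: Z {3,4,5,7,9}->{3,4,5}; Y {3,6,7,8,9,10}->{3,6}; U {3,4,7,8,9}->{7,8,9}
So after constraint 2: D(Y) = {3,6}

Answer: {3,6}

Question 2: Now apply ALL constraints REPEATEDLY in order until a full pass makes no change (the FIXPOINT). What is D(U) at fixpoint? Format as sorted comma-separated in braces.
pass 0 (initial): D(U)={3,4,7,8,9}
pass 1: U {3,4,7,8,9}->{7,8,9}; V {5,7,8,9,10}->{}; Y {3,6,7,8,9,10}->{3,6}; Z {3,4,5,7,9}->{}
pass 2: U {7,8,9}->{}; Y {3,6}->{}
pass 3: no change
Fixpoint after 3 passes: D(U) = {}

Answer: {}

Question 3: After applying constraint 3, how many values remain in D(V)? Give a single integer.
Constraint 1 (U < V) on D(U)={3,4,7,8,9} D(V)={5,7,8,9,10}: no change
Constraint 2 (Z + Y = U) on D(Z)={3,4,5,7,9} D(Y)={3,6,7,8,9,10} D(U)={3,4,7,8,9}: Z {3,4,5,7,9}->{3,4,5}; Y {3,6,7,8,9,10}->{3,6}; U {3,4,7,8,9}->{7,8,9}
Constraint 3 (V < Z) on D(V)={5,7,8,9,10} D(Z)={3,4,5}: V {5,7,8,9,10}->{}; Z {3,4,5}->{}
So after constraint 3: D(V)={}, size = 0

Answer: 0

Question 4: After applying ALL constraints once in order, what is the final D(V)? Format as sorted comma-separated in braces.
Answer: {}

Derivation:
Constraint 1 (U < V) on D(U)={3,4,7,8,9} D(V)={5,7,8,9,10}: no change
Constraint 2 (Z + Y = U) on D(Z)={3,4,5,7,9} D(Y)={3,6,7,8,9,10} D(U)={3,4,7,8,9}: Z {3,4,5,7,9}->{3,4,5}; Y {3,6,7,8,9,10}->{3,6}; U {3,4,7,8,9}->{7,8,9}
Constraint 3 (V < Z) on D(V)={5,7,8,9,10} D(Z)={3,4,5}: V {5,7,8,9,10}->{}; Z {3,4,5}->{}
Constraint 4 (U != Y) on D(U)={7,8,9} D(Y)={3,6}: no change
So after all 4 constraints: D(V) = {}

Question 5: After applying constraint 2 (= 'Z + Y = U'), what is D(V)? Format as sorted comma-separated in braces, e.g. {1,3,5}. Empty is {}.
Answer: {5,7,8,9,10}

Derivation:
Constraint 1 (U < V) on D(U)={3,4,7,8,9} D(V)={5,7,8,9,10}: no change
Constraint 2 (Z + Y = U) on D(Z)={3,4,5,7,9} D(Y)={3,6,7,8,9,10} D(U)={3,4,7,8,9}: Z {3,4,5,7,9}->{3,4,5}; Y {3,6,7,8,9,10}->{3,6}; U {3,4,7,8,9}->{7,8,9}
So after constraint 2: D(V) = {5,7,8,9,10}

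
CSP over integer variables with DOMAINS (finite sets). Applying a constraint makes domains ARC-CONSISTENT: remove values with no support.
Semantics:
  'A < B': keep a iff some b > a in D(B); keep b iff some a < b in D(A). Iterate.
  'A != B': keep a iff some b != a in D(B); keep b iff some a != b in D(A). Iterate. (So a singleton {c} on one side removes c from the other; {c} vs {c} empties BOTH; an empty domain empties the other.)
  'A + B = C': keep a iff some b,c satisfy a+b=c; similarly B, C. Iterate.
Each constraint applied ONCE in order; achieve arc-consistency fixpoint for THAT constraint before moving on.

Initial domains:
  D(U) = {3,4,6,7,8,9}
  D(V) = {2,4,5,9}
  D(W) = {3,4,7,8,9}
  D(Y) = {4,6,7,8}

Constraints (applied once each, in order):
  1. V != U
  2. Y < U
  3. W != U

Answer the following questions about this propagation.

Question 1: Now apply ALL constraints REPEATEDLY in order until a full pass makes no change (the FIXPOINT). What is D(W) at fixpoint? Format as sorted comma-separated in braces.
Answer: {3,4,7,8,9}

Derivation:
pass 0 (initial): D(W)={3,4,7,8,9}
pass 1: U {3,4,6,7,8,9}->{6,7,8,9}
pass 2: no change
Fixpoint after 2 passes: D(W) = {3,4,7,8,9}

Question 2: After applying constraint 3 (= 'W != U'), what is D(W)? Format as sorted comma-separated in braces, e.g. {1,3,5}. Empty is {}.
Constraint 1 (V != U) on D(V)={2,4,5,9} D(U)={3,4,6,7,8,9}: no change
Constraint 2 (Y < U) on D(Y)={4,6,7,8} D(U)={3,4,6,7,8,9}: U {3,4,6,7,8,9}->{6,7,8,9}
Constraint 3 (W != U) on D(W)={3,4,7,8,9} D(U)={6,7,8,9}: no change
So after constraint 3: D(W) = {3,4,7,8,9}

Answer: {3,4,7,8,9}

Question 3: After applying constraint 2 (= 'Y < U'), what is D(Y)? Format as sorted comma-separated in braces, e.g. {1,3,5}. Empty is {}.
Answer: {4,6,7,8}

Derivation:
Constraint 1 (V != U) on D(V)={2,4,5,9} D(U)={3,4,6,7,8,9}: no change
Constraint 2 (Y < U) on D(Y)={4,6,7,8} D(U)={3,4,6,7,8,9}: U {3,4,6,7,8,9}->{6,7,8,9}
So after constraint 2: D(Y) = {4,6,7,8}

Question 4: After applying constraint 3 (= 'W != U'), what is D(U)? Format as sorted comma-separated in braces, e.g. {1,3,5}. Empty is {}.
Answer: {6,7,8,9}

Derivation:
Constraint 1 (V != U) on D(V)={2,4,5,9} D(U)={3,4,6,7,8,9}: no change
Constraint 2 (Y < U) on D(Y)={4,6,7,8} D(U)={3,4,6,7,8,9}: U {3,4,6,7,8,9}->{6,7,8,9}
Constraint 3 (W != U) on D(W)={3,4,7,8,9} D(U)={6,7,8,9}: no change
So after constraint 3: D(U) = {6,7,8,9}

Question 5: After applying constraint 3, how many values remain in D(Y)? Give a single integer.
Answer: 4

Derivation:
Constraint 1 (V != U) on D(V)={2,4,5,9} D(U)={3,4,6,7,8,9}: no change
Constraint 2 (Y < U) on D(Y)={4,6,7,8} D(U)={3,4,6,7,8,9}: U {3,4,6,7,8,9}->{6,7,8,9}
Constraint 3 (W != U) on D(W)={3,4,7,8,9} D(U)={6,7,8,9}: no change
So after constraint 3: D(Y)={4,6,7,8}, size = 4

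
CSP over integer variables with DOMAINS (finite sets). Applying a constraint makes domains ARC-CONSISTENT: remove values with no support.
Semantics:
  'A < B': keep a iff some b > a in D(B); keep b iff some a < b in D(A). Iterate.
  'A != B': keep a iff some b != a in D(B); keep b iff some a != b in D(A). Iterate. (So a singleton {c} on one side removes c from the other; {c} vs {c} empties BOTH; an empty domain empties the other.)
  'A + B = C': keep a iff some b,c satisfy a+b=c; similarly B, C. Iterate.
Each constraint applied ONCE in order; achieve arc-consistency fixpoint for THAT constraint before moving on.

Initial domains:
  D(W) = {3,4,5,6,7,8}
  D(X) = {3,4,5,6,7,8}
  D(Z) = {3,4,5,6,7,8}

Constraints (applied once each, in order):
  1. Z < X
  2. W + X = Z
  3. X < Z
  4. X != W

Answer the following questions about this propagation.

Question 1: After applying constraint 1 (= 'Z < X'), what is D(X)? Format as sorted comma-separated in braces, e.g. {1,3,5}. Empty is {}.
Answer: {4,5,6,7,8}

Derivation:
Constraint 1 (Z < X) on D(Z)={3,4,5,6,7,8} D(X)={3,4,5,6,7,8}: Z {3,4,5,6,7,8}->{3,4,5,6,7}; X {3,4,5,6,7,8}->{4,5,6,7,8}
So after constraint 1: D(X) = {4,5,6,7,8}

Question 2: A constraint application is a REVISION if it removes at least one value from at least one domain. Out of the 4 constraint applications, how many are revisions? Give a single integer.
Answer: 2

Derivation:
Constraint 1 (Z < X) on D(Z)={3,4,5,6,7,8} D(X)={3,4,5,6,7,8}: Z {3,4,5,6,7,8}->{3,4,5,6,7}; X {3,4,5,6,7,8}->{4,5,6,7,8} => REVISION
Constraint 2 (W + X = Z) on D(W)={3,4,5,6,7,8} D(X)={4,5,6,7,8} D(Z)={3,4,5,6,7}: W {3,4,5,6,7,8}->{3}; X {4,5,6,7,8}->{4}; Z {3,4,5,6,7}->{7} => REVISION
Constraint 3 (X < Z) on D(X)={4} D(Z)={7}: no change => not a revision
Constraint 4 (X != W) on D(X)={4} D(W)={3}: no change => not a revision
Total revisions = 2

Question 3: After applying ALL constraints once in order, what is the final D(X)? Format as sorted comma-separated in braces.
Constraint 1 (Z < X) on D(Z)={3,4,5,6,7,8} D(X)={3,4,5,6,7,8}: Z {3,4,5,6,7,8}->{3,4,5,6,7}; X {3,4,5,6,7,8}->{4,5,6,7,8}
Constraint 2 (W + X = Z) on D(W)={3,4,5,6,7,8} D(X)={4,5,6,7,8} D(Z)={3,4,5,6,7}: W {3,4,5,6,7,8}->{3}; X {4,5,6,7,8}->{4}; Z {3,4,5,6,7}->{7}
Constraint 3 (X < Z) on D(X)={4} D(Z)={7}: no change
Constraint 4 (X != W) on D(X)={4} D(W)={3}: no change
So after all 4 constraints: D(X) = {4}

Answer: {4}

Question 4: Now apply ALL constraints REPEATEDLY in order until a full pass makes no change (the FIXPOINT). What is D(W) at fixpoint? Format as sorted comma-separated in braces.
Answer: {}

Derivation:
pass 0 (initial): D(W)={3,4,5,6,7,8}
pass 1: W {3,4,5,6,7,8}->{3}; X {3,4,5,6,7,8}->{4}; Z {3,4,5,6,7,8}->{7}
pass 2: W {3}->{}; X {4}->{}; Z {7}->{}
pass 3: no change
Fixpoint after 3 passes: D(W) = {}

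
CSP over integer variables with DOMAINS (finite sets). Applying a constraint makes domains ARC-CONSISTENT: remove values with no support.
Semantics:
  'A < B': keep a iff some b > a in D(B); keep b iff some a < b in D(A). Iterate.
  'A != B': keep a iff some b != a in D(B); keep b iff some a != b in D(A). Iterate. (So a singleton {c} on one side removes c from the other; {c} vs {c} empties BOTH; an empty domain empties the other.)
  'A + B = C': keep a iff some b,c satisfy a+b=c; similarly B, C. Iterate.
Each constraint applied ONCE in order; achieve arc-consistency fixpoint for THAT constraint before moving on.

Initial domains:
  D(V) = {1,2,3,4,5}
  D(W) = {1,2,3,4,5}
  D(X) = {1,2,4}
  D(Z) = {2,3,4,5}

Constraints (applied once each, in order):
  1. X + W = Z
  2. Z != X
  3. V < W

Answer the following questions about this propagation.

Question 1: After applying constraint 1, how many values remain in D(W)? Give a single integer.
Answer: 4

Derivation:
Constraint 1 (X + W = Z) on D(X)={1,2,4} D(W)={1,2,3,4,5} D(Z)={2,3,4,5}: W {1,2,3,4,5}->{1,2,3,4}
So after constraint 1: D(W)={1,2,3,4}, size = 4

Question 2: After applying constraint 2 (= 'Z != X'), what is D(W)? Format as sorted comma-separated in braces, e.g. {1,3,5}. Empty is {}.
Constraint 1 (X + W = Z) on D(X)={1,2,4} D(W)={1,2,3,4,5} D(Z)={2,3,4,5}: W {1,2,3,4,5}->{1,2,3,4}
Constraint 2 (Z != X) on D(Z)={2,3,4,5} D(X)={1,2,4}: no change
So after constraint 2: D(W) = {1,2,3,4}

Answer: {1,2,3,4}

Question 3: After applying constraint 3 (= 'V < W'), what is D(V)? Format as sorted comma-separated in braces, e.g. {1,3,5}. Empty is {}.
Constraint 1 (X + W = Z) on D(X)={1,2,4} D(W)={1,2,3,4,5} D(Z)={2,3,4,5}: W {1,2,3,4,5}->{1,2,3,4}
Constraint 2 (Z != X) on D(Z)={2,3,4,5} D(X)={1,2,4}: no change
Constraint 3 (V < W) on D(V)={1,2,3,4,5} D(W)={1,2,3,4}: V {1,2,3,4,5}->{1,2,3}; W {1,2,3,4}->{2,3,4}
So after constraint 3: D(V) = {1,2,3}

Answer: {1,2,3}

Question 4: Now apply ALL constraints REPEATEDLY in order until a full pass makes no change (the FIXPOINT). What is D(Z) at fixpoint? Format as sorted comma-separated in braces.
pass 0 (initial): D(Z)={2,3,4,5}
pass 1: V {1,2,3,4,5}->{1,2,3}; W {1,2,3,4,5}->{2,3,4}
pass 2: X {1,2,4}->{1,2}; Z {2,3,4,5}->{3,4,5}
pass 3: no change
Fixpoint after 3 passes: D(Z) = {3,4,5}

Answer: {3,4,5}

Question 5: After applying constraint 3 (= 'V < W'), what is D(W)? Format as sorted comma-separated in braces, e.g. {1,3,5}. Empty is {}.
Answer: {2,3,4}

Derivation:
Constraint 1 (X + W = Z) on D(X)={1,2,4} D(W)={1,2,3,4,5} D(Z)={2,3,4,5}: W {1,2,3,4,5}->{1,2,3,4}
Constraint 2 (Z != X) on D(Z)={2,3,4,5} D(X)={1,2,4}: no change
Constraint 3 (V < W) on D(V)={1,2,3,4,5} D(W)={1,2,3,4}: V {1,2,3,4,5}->{1,2,3}; W {1,2,3,4}->{2,3,4}
So after constraint 3: D(W) = {2,3,4}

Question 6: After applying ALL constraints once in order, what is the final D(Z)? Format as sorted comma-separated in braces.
Constraint 1 (X + W = Z) on D(X)={1,2,4} D(W)={1,2,3,4,5} D(Z)={2,3,4,5}: W {1,2,3,4,5}->{1,2,3,4}
Constraint 2 (Z != X) on D(Z)={2,3,4,5} D(X)={1,2,4}: no change
Constraint 3 (V < W) on D(V)={1,2,3,4,5} D(W)={1,2,3,4}: V {1,2,3,4,5}->{1,2,3}; W {1,2,3,4}->{2,3,4}
So after all 3 constraints: D(Z) = {2,3,4,5}

Answer: {2,3,4,5}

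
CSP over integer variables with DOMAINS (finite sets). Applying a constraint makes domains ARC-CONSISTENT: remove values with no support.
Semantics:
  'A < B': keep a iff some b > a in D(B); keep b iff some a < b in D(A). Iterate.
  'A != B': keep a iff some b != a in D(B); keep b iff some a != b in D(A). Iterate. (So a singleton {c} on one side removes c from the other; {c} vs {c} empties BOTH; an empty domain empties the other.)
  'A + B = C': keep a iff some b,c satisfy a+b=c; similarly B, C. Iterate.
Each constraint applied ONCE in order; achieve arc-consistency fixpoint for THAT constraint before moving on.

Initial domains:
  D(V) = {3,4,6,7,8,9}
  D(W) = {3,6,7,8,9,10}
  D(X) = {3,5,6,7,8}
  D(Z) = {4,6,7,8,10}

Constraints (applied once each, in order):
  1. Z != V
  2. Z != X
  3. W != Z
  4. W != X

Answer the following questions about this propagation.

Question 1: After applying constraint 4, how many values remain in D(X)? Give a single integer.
Answer: 5

Derivation:
Constraint 1 (Z != V) on D(Z)={4,6,7,8,10} D(V)={3,4,6,7,8,9}: no change
Constraint 2 (Z != X) on D(Z)={4,6,7,8,10} D(X)={3,5,6,7,8}: no change
Constraint 3 (W != Z) on D(W)={3,6,7,8,9,10} D(Z)={4,6,7,8,10}: no change
Constraint 4 (W != X) on D(W)={3,6,7,8,9,10} D(X)={3,5,6,7,8}: no change
So after constraint 4: D(X)={3,5,6,7,8}, size = 5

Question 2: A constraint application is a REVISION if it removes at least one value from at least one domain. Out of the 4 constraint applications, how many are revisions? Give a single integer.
Constraint 1 (Z != V) on D(Z)={4,6,7,8,10} D(V)={3,4,6,7,8,9}: no change => not a revision
Constraint 2 (Z != X) on D(Z)={4,6,7,8,10} D(X)={3,5,6,7,8}: no change => not a revision
Constraint 3 (W != Z) on D(W)={3,6,7,8,9,10} D(Z)={4,6,7,8,10}: no change => not a revision
Constraint 4 (W != X) on D(W)={3,6,7,8,9,10} D(X)={3,5,6,7,8}: no change => not a revision
Total revisions = 0

Answer: 0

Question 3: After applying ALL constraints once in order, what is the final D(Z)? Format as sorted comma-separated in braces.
Answer: {4,6,7,8,10}

Derivation:
Constraint 1 (Z != V) on D(Z)={4,6,7,8,10} D(V)={3,4,6,7,8,9}: no change
Constraint 2 (Z != X) on D(Z)={4,6,7,8,10} D(X)={3,5,6,7,8}: no change
Constraint 3 (W != Z) on D(W)={3,6,7,8,9,10} D(Z)={4,6,7,8,10}: no change
Constraint 4 (W != X) on D(W)={3,6,7,8,9,10} D(X)={3,5,6,7,8}: no change
So after all 4 constraints: D(Z) = {4,6,7,8,10}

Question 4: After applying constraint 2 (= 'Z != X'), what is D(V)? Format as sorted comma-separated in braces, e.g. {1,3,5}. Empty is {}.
Constraint 1 (Z != V) on D(Z)={4,6,7,8,10} D(V)={3,4,6,7,8,9}: no change
Constraint 2 (Z != X) on D(Z)={4,6,7,8,10} D(X)={3,5,6,7,8}: no change
So after constraint 2: D(V) = {3,4,6,7,8,9}

Answer: {3,4,6,7,8,9}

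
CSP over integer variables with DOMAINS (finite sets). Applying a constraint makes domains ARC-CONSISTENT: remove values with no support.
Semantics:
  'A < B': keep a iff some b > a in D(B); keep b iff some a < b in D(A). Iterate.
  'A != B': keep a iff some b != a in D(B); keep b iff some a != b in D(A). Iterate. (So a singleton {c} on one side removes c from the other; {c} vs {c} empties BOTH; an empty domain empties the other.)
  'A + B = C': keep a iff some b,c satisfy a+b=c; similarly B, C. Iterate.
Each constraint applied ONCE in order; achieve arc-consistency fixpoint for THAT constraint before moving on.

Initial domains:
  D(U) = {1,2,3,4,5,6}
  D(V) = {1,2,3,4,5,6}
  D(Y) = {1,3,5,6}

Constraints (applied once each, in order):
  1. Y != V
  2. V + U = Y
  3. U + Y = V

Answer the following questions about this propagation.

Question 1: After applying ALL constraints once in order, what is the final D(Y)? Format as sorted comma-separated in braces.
Constraint 1 (Y != V) on D(Y)={1,3,5,6} D(V)={1,2,3,4,5,6}: no change
Constraint 2 (V + U = Y) on D(V)={1,2,3,4,5,6} D(U)={1,2,3,4,5,6} D(Y)={1,3,5,6}: V {1,2,3,4,5,6}->{1,2,3,4,5}; U {1,2,3,4,5,6}->{1,2,3,4,5}; Y {1,3,5,6}->{3,5,6}
Constraint 3 (U + Y = V) on D(U)={1,2,3,4,5} D(Y)={3,5,6} D(V)={1,2,3,4,5}: U {1,2,3,4,5}->{1,2}; Y {3,5,6}->{3}; V {1,2,3,4,5}->{4,5}
So after all 3 constraints: D(Y) = {3}

Answer: {3}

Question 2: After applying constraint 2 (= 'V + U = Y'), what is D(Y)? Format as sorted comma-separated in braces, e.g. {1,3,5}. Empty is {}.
Constraint 1 (Y != V) on D(Y)={1,3,5,6} D(V)={1,2,3,4,5,6}: no change
Constraint 2 (V + U = Y) on D(V)={1,2,3,4,5,6} D(U)={1,2,3,4,5,6} D(Y)={1,3,5,6}: V {1,2,3,4,5,6}->{1,2,3,4,5}; U {1,2,3,4,5,6}->{1,2,3,4,5}; Y {1,3,5,6}->{3,5,6}
So after constraint 2: D(Y) = {3,5,6}

Answer: {3,5,6}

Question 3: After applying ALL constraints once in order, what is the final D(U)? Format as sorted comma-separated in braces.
Answer: {1,2}

Derivation:
Constraint 1 (Y != V) on D(Y)={1,3,5,6} D(V)={1,2,3,4,5,6}: no change
Constraint 2 (V + U = Y) on D(V)={1,2,3,4,5,6} D(U)={1,2,3,4,5,6} D(Y)={1,3,5,6}: V {1,2,3,4,5,6}->{1,2,3,4,5}; U {1,2,3,4,5,6}->{1,2,3,4,5}; Y {1,3,5,6}->{3,5,6}
Constraint 3 (U + Y = V) on D(U)={1,2,3,4,5} D(Y)={3,5,6} D(V)={1,2,3,4,5}: U {1,2,3,4,5}->{1,2}; Y {3,5,6}->{3}; V {1,2,3,4,5}->{4,5}
So after all 3 constraints: D(U) = {1,2}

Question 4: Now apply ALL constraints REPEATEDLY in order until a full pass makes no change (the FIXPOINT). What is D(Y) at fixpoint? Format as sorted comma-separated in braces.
pass 0 (initial): D(Y)={1,3,5,6}
pass 1: U {1,2,3,4,5,6}->{1,2}; V {1,2,3,4,5,6}->{4,5}; Y {1,3,5,6}->{3}
pass 2: U {1,2}->{}; V {4,5}->{}; Y {3}->{}
pass 3: no change
Fixpoint after 3 passes: D(Y) = {}

Answer: {}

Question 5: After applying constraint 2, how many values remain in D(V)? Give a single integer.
Answer: 5

Derivation:
Constraint 1 (Y != V) on D(Y)={1,3,5,6} D(V)={1,2,3,4,5,6}: no change
Constraint 2 (V + U = Y) on D(V)={1,2,3,4,5,6} D(U)={1,2,3,4,5,6} D(Y)={1,3,5,6}: V {1,2,3,4,5,6}->{1,2,3,4,5}; U {1,2,3,4,5,6}->{1,2,3,4,5}; Y {1,3,5,6}->{3,5,6}
So after constraint 2: D(V)={1,2,3,4,5}, size = 5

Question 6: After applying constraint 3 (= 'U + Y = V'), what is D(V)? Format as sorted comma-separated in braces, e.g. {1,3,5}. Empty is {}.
Constraint 1 (Y != V) on D(Y)={1,3,5,6} D(V)={1,2,3,4,5,6}: no change
Constraint 2 (V + U = Y) on D(V)={1,2,3,4,5,6} D(U)={1,2,3,4,5,6} D(Y)={1,3,5,6}: V {1,2,3,4,5,6}->{1,2,3,4,5}; U {1,2,3,4,5,6}->{1,2,3,4,5}; Y {1,3,5,6}->{3,5,6}
Constraint 3 (U + Y = V) on D(U)={1,2,3,4,5} D(Y)={3,5,6} D(V)={1,2,3,4,5}: U {1,2,3,4,5}->{1,2}; Y {3,5,6}->{3}; V {1,2,3,4,5}->{4,5}
So after constraint 3: D(V) = {4,5}

Answer: {4,5}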